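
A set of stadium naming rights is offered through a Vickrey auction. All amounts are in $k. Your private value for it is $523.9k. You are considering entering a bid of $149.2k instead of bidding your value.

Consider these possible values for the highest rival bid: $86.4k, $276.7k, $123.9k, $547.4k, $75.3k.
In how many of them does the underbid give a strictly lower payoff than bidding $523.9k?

The deviation hurts exactly when the highest competing bid lies strictly between $149.2k and $523.9k — underbidding then forfeits a profitable win.
$86.4k: below both → same outcome either way.
$276.7k: inside the interval → strictly worse (loss $247.2k).
$123.9k: below both → same outcome either way.
$547.4k: above both → same outcome either way.
$75.3k: below both → same outcome either way.
Count: 1.

1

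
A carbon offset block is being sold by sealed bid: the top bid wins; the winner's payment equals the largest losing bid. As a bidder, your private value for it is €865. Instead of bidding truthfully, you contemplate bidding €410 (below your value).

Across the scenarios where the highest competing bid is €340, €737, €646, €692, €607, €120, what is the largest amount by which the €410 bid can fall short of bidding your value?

€258

€340: same outcome either way → loss €0.
€737: truthful gives €128, deviation gives €0 → loss €128.
€646: truthful gives €219, deviation gives €0 → loss €219.
€692: truthful gives €173, deviation gives €0 → loss €173.
€607: truthful gives €258, deviation gives €0 → loss €258.
€120: same outcome either way → loss €0.
Maximum loss: €258.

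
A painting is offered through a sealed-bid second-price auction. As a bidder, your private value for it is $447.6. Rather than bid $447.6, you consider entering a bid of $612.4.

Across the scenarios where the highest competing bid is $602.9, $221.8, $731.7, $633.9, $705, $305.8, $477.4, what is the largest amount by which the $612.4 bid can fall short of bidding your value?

$155.3

$602.9: truthful gives $0, deviation gives −$155.3 → loss $155.3.
$221.8: same outcome either way → loss $0.
$731.7: same outcome either way → loss $0.
$633.9: same outcome either way → loss $0.
$705: same outcome either way → loss $0.
$305.8: same outcome either way → loss $0.
$477.4: truthful gives $0, deviation gives −$29.8 → loss $29.8.
Maximum loss: $155.3.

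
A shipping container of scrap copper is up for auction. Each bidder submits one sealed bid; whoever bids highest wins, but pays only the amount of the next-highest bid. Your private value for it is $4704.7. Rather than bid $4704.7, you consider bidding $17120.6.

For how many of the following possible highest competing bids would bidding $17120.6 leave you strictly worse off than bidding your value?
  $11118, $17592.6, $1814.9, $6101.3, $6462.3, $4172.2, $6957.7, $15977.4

The deviation hurts exactly when the highest competing bid lies strictly between $4704.7 and $17120.6 — overbidding then wins at a price above your value.
$11118: inside the interval → strictly worse (loss $6413.3).
$17592.6: above both → same outcome either way.
$1814.9: below both → same outcome either way.
$6101.3: inside the interval → strictly worse (loss $1396.6).
$6462.3: inside the interval → strictly worse (loss $1757.6).
$4172.2: below both → same outcome either way.
$6957.7: inside the interval → strictly worse (loss $2253).
$15977.4: inside the interval → strictly worse (loss $11272.7).
Count: 5.

5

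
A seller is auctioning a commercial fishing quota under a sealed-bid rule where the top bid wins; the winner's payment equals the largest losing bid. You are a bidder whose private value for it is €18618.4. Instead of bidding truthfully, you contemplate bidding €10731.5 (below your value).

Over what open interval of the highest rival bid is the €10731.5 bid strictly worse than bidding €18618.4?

If the competing bid is below €10731.5, both bids win at the same price — no difference.
If it is above €18618.4, both bids lose — no difference.
If it lies strictly between €10731.5 and €18618.4, bidding your value wins at a price below your value (positive payoff) while bidding €10731.5 loses (payoff 0).
So the deviation strictly hurts on the open interval (€10731.5, €18618.4).

(€10731.5, €18618.4)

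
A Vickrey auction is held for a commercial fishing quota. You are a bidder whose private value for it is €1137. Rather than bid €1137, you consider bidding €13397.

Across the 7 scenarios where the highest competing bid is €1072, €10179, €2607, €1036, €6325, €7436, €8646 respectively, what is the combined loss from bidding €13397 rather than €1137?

€29508

The deviation costs you only when the competing bid falls strictly between €1137 and €13397; elsewhere both bids give the same outcome.
€1072: outcomes coincide → loss €0.
€10179: truthful payoff €0, deviation payoff −€9042 → loss €9042.
€2607: truthful payoff €0, deviation payoff −€1470 → loss €1470.
€1036: outcomes coincide → loss €0.
€6325: truthful payoff €0, deviation payoff −€5188 → loss €5188.
€7436: truthful payoff €0, deviation payoff −€6299 → loss €6299.
€8646: truthful payoff €0, deviation payoff −€7509 → loss €7509.
Total loss = €9042 + €1470 + €5188 + €6299 + €7509 = €29508.
Truthful bidding weakly dominates here: raising your bid can only win items priced above your value, and lowering it can only forfeit items priced below.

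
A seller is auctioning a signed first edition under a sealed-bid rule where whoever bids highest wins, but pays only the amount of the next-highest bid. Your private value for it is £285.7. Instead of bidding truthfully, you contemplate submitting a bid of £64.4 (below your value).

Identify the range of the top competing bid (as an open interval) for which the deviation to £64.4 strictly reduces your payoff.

If the competing bid is below £64.4, both bids win at the same price — no difference.
If it is above £285.7, both bids lose — no difference.
If it lies strictly between £64.4 and £285.7, bidding your value wins at a price below your value (positive payoff) while bidding £64.4 loses (payoff 0).
So the deviation strictly hurts on the open interval (£64.4, £285.7).
Truthful bidding weakly dominates here: raising your bid can only win items priced above your value, and lowering it can only forfeit items priced below.

(£64.4, £285.7)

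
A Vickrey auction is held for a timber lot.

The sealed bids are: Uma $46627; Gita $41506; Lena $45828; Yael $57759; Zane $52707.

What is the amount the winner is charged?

Highest bid: Yael at $57759, so Yael wins.
Second-highest bid: Zane at $52707 — that is the price the winner pays.

$52707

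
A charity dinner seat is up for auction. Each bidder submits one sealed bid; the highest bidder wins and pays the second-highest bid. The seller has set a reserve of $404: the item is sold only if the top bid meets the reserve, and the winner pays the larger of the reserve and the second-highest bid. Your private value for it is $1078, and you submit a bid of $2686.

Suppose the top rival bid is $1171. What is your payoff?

Your bid $2686 is the highest and exceeds the reserve.
Price = max(second-highest bid, reserve) = max($1171, $404) = $1171.
Payoff = $1078 − $1171 = −$93.

−$93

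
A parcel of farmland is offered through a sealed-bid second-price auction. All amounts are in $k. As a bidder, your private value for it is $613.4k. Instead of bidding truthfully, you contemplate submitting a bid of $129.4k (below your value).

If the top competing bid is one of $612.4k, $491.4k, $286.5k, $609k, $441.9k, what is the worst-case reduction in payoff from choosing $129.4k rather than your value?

$612.4k: truthful gives $1k, deviation gives $0k → loss $1k.
$491.4k: truthful gives $122k, deviation gives $0k → loss $122k.
$286.5k: truthful gives $326.9k, deviation gives $0k → loss $326.9k.
$609k: truthful gives $4.4k, deviation gives $0k → loss $4.4k.
$441.9k: truthful gives $171.5k, deviation gives $0k → loss $171.5k.
Maximum loss: $326.9k.

$326.9k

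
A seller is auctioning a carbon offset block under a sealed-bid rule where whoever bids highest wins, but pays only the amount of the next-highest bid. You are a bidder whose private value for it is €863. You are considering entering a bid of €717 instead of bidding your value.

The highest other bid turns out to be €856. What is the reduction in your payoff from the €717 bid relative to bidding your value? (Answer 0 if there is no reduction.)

€7

Bidding your value €863: you win (since €863 > €856) and pay €856. Payoff €7.
Bidding €717: you lose. Payoff €0.
The competing bid €856 lies between your shaded bid and your value, so underbidding forfeits an item you could have won at a profitable price.
Loss from deviating = €7 − (€0) = €7.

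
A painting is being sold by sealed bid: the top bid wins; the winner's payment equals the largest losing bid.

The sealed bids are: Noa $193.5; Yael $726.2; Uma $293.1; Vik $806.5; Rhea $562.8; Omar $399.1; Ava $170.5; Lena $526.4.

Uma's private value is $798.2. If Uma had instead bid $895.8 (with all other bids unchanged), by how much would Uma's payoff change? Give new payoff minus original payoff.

−$8.3

The highest bid among the other bidders is $806.5; Uma's bid doesn't change that.
Original bid $293.1: Uma is not highest (top rival bid is $806.5); payoff $0.
Alternative bid $895.8: Uma is highest, pays the top rival bid $806.5; payoff $798.2 − $806.5 = −$8.3.
Change in payoff = −$8.3 − ($0) = −$8.3.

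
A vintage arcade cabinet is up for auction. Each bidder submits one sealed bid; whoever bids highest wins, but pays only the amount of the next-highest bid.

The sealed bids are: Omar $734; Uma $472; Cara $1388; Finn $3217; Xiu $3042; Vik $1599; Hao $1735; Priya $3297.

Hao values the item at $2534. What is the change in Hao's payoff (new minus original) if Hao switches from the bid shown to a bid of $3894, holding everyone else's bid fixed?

−$763

The highest bid among the other bidders is $3297; Hao's bid doesn't change that.
Original bid $1735: Hao is not highest (top rival bid is $3297); payoff $0.
Alternative bid $3894: Hao is highest, pays the top rival bid $3297; payoff $2534 − $3297 = −$763.
Change in payoff = −$763 − ($0) = −$763.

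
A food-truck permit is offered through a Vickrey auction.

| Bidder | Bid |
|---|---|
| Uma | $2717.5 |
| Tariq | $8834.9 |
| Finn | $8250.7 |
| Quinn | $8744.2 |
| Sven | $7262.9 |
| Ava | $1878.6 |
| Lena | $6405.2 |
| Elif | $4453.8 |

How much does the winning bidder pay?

$8744.2

Highest bid: Tariq at $8834.9, so Tariq wins.
Second-highest bid: Quinn at $8744.2 — that is the price the winner pays.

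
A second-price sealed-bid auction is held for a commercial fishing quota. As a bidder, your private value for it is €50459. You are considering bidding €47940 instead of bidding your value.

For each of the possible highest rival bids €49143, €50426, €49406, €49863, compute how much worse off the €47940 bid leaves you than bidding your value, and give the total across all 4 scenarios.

€2998

The deviation costs you only when the competing bid falls strictly between €47940 and €50459; elsewhere both bids give the same outcome.
€49143: truthful payoff €1316, deviation payoff €0 → loss €1316.
€50426: truthful payoff €33, deviation payoff €0 → loss €33.
€49406: truthful payoff €1053, deviation payoff €0 → loss €1053.
€49863: truthful payoff €596, deviation payoff €0 → loss €596.
Total loss = €1316 + €33 + €1053 + €596 = €2998.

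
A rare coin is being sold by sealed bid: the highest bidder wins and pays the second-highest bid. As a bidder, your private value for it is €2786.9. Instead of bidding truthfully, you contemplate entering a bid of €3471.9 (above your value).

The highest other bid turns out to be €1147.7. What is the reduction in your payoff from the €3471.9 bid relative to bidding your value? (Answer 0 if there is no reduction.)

Bidding your value €2786.9: you win (since €2786.9 > €1147.7) and pay €1147.7. Payoff €1639.2.
Bidding €3471.9: you win and pay €1147.7. Payoff €2786.9 − €1147.7 = €1639.2.
Difference = €1639.2 − €1639.2 = €0; both bids lead to the same outcome because the competing bid is below both your value and your alternative bid.

€0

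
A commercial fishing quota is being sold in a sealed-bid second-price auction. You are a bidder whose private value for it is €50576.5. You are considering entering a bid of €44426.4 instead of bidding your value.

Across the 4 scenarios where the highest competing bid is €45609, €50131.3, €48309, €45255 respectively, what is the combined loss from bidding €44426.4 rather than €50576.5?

€13001.7

The deviation costs you only when the competing bid falls strictly between €44426.4 and €50576.5; elsewhere both bids give the same outcome.
€45609: truthful payoff €4967.5, deviation payoff €0 → loss €4967.5.
€50131.3: truthful payoff €445.2, deviation payoff €0 → loss €445.2.
€48309: truthful payoff €2267.5, deviation payoff €0 → loss €2267.5.
€45255: truthful payoff €5321.5, deviation payoff €0 → loss €5321.5.
Total loss = €4967.5 + €445.2 + €2267.5 + €5321.5 = €13001.7.
Because the price is fixed by the runner-up's bid, deviating from your value can only change a good outcome into a bad one — never the reverse.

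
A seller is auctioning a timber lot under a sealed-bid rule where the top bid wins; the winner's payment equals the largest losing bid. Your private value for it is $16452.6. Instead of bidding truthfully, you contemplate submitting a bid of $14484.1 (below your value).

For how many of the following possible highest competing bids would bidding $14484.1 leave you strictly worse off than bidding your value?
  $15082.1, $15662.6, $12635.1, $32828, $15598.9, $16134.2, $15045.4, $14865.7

The deviation hurts exactly when the highest competing bid lies strictly between $14484.1 and $16452.6 — underbidding then forfeits a profitable win.
$15082.1: inside the interval → strictly worse (loss $1370.5).
$15662.6: inside the interval → strictly worse (loss $790).
$12635.1: below both → same outcome either way.
$32828: above both → same outcome either way.
$15598.9: inside the interval → strictly worse (loss $853.7).
$16134.2: inside the interval → strictly worse (loss $318.4).
$15045.4: inside the interval → strictly worse (loss $1407.2).
$14865.7: inside the interval → strictly worse (loss $1586.9).
Count: 6.

6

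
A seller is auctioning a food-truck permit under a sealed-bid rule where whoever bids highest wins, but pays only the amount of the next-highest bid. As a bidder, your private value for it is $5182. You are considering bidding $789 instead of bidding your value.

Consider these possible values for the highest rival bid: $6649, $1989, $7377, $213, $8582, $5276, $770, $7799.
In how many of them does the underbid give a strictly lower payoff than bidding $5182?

1

The deviation hurts exactly when the highest competing bid lies strictly between $789 and $5182 — underbidding then forfeits a profitable win.
$6649: above both → same outcome either way.
$1989: inside the interval → strictly worse (loss $3193).
$7377: above both → same outcome either way.
$213: below both → same outcome either way.
$8582: above both → same outcome either way.
$5276: above both → same outcome either way.
$770: below both → same outcome either way.
$7799: above both → same outcome either way.
Count: 1.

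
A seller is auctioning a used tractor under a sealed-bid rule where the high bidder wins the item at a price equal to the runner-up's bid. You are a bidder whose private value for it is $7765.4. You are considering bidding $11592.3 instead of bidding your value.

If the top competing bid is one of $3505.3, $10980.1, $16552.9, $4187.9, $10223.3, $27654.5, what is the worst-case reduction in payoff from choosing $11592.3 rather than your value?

$3214.7

$3505.3: same outcome either way → loss $0.
$10980.1: truthful gives $0, deviation gives −$3214.7 → loss $3214.7.
$16552.9: same outcome either way → loss $0.
$4187.9: same outcome either way → loss $0.
$10223.3: truthful gives $0, deviation gives −$2457.9 → loss $2457.9.
$27654.5: same outcome either way → loss $0.
Maximum loss: $3214.7.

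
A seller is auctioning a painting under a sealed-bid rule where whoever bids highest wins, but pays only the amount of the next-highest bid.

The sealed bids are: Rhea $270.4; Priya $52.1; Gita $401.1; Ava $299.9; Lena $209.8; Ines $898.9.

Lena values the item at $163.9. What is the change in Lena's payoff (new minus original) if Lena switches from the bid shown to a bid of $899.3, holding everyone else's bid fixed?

The highest bid among the other bidders is $898.9; Lena's bid doesn't change that.
Original bid $209.8: Lena is not highest (top rival bid is $898.9); payoff $0.
Alternative bid $899.3: Lena is highest, pays the top rival bid $898.9; payoff $163.9 − $898.9 = −$735.
Change in payoff = −$735 − ($0) = −$735.

−$735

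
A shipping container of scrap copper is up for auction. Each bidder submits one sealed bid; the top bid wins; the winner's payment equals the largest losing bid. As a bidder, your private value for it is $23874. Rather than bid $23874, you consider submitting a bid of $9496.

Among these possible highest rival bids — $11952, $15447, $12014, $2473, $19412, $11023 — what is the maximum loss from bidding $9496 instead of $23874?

$12851

$11952: truthful gives $11922, deviation gives $0 → loss $11922.
$15447: truthful gives $8427, deviation gives $0 → loss $8427.
$12014: truthful gives $11860, deviation gives $0 → loss $11860.
$2473: same outcome either way → loss $0.
$19412: truthful gives $4462, deviation gives $0 → loss $4462.
$11023: truthful gives $12851, deviation gives $0 → loss $12851.
Maximum loss: $12851.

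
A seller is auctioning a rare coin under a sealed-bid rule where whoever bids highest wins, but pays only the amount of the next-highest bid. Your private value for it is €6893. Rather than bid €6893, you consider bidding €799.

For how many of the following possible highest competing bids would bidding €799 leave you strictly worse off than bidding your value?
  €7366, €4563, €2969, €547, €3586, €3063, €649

4

The deviation hurts exactly when the highest competing bid lies strictly between €799 and €6893 — underbidding then forfeits a profitable win.
€7366: above both → same outcome either way.
€4563: inside the interval → strictly worse (loss €2330).
€2969: inside the interval → strictly worse (loss €3924).
€547: below both → same outcome either way.
€3586: inside the interval → strictly worse (loss €3307).
€3063: inside the interval → strictly worse (loss €3830).
€649: below both → same outcome either way.
Count: 4.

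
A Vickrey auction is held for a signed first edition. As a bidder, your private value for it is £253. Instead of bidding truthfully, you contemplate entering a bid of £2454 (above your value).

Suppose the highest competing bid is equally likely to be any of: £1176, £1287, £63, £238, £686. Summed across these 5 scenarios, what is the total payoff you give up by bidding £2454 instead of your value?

The deviation costs you only when the competing bid falls strictly between £253 and £2454; elsewhere both bids give the same outcome.
£1176: truthful payoff £0, deviation payoff −£923 → loss £923.
£1287: truthful payoff £0, deviation payoff −£1034 → loss £1034.
£63: outcomes coincide → loss £0.
£238: outcomes coincide → loss £0.
£686: truthful payoff £0, deviation payoff −£433 → loss £433.
Total loss = £923 + £1034 + £433 = £2390.

£2390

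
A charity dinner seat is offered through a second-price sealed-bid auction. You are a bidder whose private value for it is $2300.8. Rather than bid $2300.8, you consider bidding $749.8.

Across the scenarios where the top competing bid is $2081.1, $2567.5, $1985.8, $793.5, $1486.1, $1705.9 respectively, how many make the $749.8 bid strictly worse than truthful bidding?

5

The deviation hurts exactly when the highest competing bid lies strictly between $749.8 and $2300.8 — underbidding then forfeits a profitable win.
$2081.1: inside the interval → strictly worse (loss $219.7).
$2567.5: above both → same outcome either way.
$1985.8: inside the interval → strictly worse (loss $315).
$793.5: inside the interval → strictly worse (loss $1507.3).
$1486.1: inside the interval → strictly worse (loss $814.7).
$1705.9: inside the interval → strictly worse (loss $594.9).
Count: 5.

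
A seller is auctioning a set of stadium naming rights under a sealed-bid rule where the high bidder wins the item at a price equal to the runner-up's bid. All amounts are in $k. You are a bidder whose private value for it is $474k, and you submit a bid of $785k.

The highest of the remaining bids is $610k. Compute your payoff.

−$136k

Your bid $785k exceeds the highest competing bid $610k, so you win.
In a second-price auction the winner pays the second-highest bid, $610k.
Payoff = value − price = $474k − $610k = −$136k.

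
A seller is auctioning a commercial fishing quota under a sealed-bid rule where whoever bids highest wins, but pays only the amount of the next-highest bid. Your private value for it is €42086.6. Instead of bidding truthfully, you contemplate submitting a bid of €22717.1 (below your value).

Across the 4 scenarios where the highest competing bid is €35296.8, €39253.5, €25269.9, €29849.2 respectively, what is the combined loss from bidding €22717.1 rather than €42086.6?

€38677

The deviation costs you only when the competing bid falls strictly between €22717.1 and €42086.6; elsewhere both bids give the same outcome.
€35296.8: truthful payoff €6789.8, deviation payoff €0 → loss €6789.8.
€39253.5: truthful payoff €2833.1, deviation payoff €0 → loss €2833.1.
€25269.9: truthful payoff €16816.7, deviation payoff €0 → loss €16816.7.
€29849.2: truthful payoff €12237.4, deviation payoff €0 → loss €12237.4.
Total loss = €6789.8 + €2833.1 + €16816.7 + €12237.4 = €38677.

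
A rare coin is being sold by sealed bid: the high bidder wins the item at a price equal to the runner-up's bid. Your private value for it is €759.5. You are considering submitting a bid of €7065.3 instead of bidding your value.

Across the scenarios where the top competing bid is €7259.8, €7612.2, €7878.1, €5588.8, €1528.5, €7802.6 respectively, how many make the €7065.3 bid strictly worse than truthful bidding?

The deviation hurts exactly when the highest competing bid lies strictly between €759.5 and €7065.3 — overbidding then wins at a price above your value.
€7259.8: above both → same outcome either way.
€7612.2: above both → same outcome either way.
€7878.1: above both → same outcome either way.
€5588.8: inside the interval → strictly worse (loss €4829.3).
€1528.5: inside the interval → strictly worse (loss €769).
€7802.6: above both → same outcome either way.
Count: 2.

2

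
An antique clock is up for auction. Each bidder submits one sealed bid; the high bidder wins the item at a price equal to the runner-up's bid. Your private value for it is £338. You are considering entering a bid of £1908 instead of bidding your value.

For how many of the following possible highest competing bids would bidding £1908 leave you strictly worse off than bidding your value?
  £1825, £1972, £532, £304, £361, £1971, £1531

The deviation hurts exactly when the highest competing bid lies strictly between £338 and £1908 — overbidding then wins at a price above your value.
£1825: inside the interval → strictly worse (loss £1487).
£1972: above both → same outcome either way.
£532: inside the interval → strictly worse (loss £194).
£304: below both → same outcome either way.
£361: inside the interval → strictly worse (loss £23).
£1971: above both → same outcome either way.
£1531: inside the interval → strictly worse (loss £1193).
Count: 4.

4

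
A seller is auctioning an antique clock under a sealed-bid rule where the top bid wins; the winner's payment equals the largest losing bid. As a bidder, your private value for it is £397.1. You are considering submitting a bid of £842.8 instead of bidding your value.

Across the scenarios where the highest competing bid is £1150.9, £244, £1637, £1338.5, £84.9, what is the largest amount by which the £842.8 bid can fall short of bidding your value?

£0

£1150.9: same outcome either way → loss £0.
£244: same outcome either way → loss £0.
£1637: same outcome either way → loss £0.
£1338.5: same outcome either way → loss £0.
£84.9: same outcome either way → loss £0.
Maximum loss: £0.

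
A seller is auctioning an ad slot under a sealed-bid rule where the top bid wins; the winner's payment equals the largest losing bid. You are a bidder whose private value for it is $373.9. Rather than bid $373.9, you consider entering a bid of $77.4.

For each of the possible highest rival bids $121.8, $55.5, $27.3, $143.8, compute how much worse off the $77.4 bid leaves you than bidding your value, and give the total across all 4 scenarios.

$482.2

The deviation costs you only when the competing bid falls strictly between $77.4 and $373.9; elsewhere both bids give the same outcome.
$121.8: truthful payoff $252.1, deviation payoff $0 → loss $252.1.
$55.5: outcomes coincide → loss $0.
$27.3: outcomes coincide → loss $0.
$143.8: truthful payoff $230.1, deviation payoff $0 → loss $230.1.
Total loss = $252.1 + $230.1 = $482.2.
Truthful bidding weakly dominates here: raising your bid can only win items priced above your value, and lowering it can only forfeit items priced below.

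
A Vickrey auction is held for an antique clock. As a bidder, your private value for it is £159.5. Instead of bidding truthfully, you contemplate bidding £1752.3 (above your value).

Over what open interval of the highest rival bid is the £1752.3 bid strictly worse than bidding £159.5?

If the competing bid is below £159.5, both bids win at the same price — no difference.
If it is above £1752.3, both bids lose — no difference.
If it lies strictly between £159.5 and £1752.3, bidding your value loses (payoff 0) while bidding £1752.3 wins at a price above your value (payoff negative).
So the deviation strictly hurts on the open interval (£159.5, £1752.3).
Because the price is fixed by the runner-up's bid, deviating from your value can only change a good outcome into a bad one — never the reverse.

(£159.5, £1752.3)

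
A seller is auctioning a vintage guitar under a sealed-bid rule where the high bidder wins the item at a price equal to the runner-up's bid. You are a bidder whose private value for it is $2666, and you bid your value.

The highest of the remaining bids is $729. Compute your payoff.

Your bid $2666 exceeds the highest competing bid $729, so you win.
In a second-price auction the winner pays the second-highest bid, $729.
Payoff = value − price = $2666 − $729 = $1937.

$1937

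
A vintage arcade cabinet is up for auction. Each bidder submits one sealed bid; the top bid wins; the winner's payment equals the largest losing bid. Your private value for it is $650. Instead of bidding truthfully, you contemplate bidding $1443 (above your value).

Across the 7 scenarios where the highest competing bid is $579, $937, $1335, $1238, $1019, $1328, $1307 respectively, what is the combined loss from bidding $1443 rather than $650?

The deviation costs you only when the competing bid falls strictly between $650 and $1443; elsewhere both bids give the same outcome.
$579: outcomes coincide → loss $0.
$937: truthful payoff $0, deviation payoff −$287 → loss $287.
$1335: truthful payoff $0, deviation payoff −$685 → loss $685.
$1238: truthful payoff $0, deviation payoff −$588 → loss $588.
$1019: truthful payoff $0, deviation payoff −$369 → loss $369.
$1328: truthful payoff $0, deviation payoff −$678 → loss $678.
$1307: truthful payoff $0, deviation payoff −$657 → loss $657.
Total loss = $287 + $685 + $588 + $369 + $678 + $657 = $3264.

$3264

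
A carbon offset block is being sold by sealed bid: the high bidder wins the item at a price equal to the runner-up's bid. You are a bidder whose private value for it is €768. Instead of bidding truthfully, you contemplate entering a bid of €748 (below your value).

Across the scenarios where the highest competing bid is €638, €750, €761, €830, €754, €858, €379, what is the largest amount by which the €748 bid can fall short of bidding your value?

€638: same outcome either way → loss €0.
€750: truthful gives €18, deviation gives €0 → loss €18.
€761: truthful gives €7, deviation gives €0 → loss €7.
€830: same outcome either way → loss €0.
€754: truthful gives €14, deviation gives €0 → loss €14.
€858: same outcome either way → loss €0.
€379: same outcome either way → loss €0.
Maximum loss: €18.

€18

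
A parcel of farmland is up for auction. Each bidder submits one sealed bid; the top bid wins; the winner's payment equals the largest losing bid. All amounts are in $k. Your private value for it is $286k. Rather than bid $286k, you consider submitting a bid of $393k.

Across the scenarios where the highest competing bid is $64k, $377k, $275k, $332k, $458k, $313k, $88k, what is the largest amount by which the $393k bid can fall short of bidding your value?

$64k: same outcome either way → loss $0k.
$377k: truthful gives $0k, deviation gives −$91k → loss $91k.
$275k: same outcome either way → loss $0k.
$332k: truthful gives $0k, deviation gives −$46k → loss $46k.
$458k: same outcome either way → loss $0k.
$313k: truthful gives $0k, deviation gives −$27k → loss $27k.
$88k: same outcome either way → loss $0k.
Maximum loss: $91k.

$91k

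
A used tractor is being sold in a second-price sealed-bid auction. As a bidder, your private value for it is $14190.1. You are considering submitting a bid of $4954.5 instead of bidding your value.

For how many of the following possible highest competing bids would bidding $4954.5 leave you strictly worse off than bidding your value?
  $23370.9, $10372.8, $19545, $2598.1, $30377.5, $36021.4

1

The deviation hurts exactly when the highest competing bid lies strictly between $4954.5 and $14190.1 — underbidding then forfeits a profitable win.
$23370.9: above both → same outcome either way.
$10372.8: inside the interval → strictly worse (loss $3817.3).
$19545: above both → same outcome either way.
$2598.1: below both → same outcome either way.
$30377.5: above both → same outcome either way.
$36021.4: above both → same outcome either way.
Count: 1.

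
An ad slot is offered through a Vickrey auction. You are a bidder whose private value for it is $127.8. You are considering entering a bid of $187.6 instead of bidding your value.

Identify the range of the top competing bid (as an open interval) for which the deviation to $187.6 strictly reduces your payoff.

($127.8, $187.6)

If the competing bid is below $127.8, both bids win at the same price — no difference.
If it is above $187.6, both bids lose — no difference.
If it lies strictly between $127.8 and $187.6, bidding your value loses (payoff 0) while bidding $187.6 wins at a price above your value (payoff negative).
So the deviation strictly hurts on the open interval ($127.8, $187.6).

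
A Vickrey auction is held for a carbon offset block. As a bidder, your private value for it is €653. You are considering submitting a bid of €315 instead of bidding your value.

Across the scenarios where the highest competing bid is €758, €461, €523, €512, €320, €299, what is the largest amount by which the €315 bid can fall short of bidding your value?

€333

€758: same outcome either way → loss €0.
€461: truthful gives €192, deviation gives €0 → loss €192.
€523: truthful gives €130, deviation gives €0 → loss €130.
€512: truthful gives €141, deviation gives €0 → loss €141.
€320: truthful gives €333, deviation gives €0 → loss €333.
€299: same outcome either way → loss €0.
Maximum loss: €333.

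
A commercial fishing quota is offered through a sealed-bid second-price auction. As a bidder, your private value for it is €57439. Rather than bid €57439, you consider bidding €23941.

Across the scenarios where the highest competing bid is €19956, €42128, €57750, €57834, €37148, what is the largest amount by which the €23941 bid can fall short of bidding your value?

€20291

€19956: same outcome either way → loss €0.
€42128: truthful gives €15311, deviation gives €0 → loss €15311.
€57750: same outcome either way → loss €0.
€57834: same outcome either way → loss €0.
€37148: truthful gives €20291, deviation gives €0 → loss €20291.
Maximum loss: €20291.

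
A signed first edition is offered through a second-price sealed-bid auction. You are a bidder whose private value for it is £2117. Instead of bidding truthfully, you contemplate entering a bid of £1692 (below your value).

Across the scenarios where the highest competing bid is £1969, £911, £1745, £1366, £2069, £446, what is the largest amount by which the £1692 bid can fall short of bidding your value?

£1969: truthful gives £148, deviation gives £0 → loss £148.
£911: same outcome either way → loss £0.
£1745: truthful gives £372, deviation gives £0 → loss £372.
£1366: same outcome either way → loss £0.
£2069: truthful gives £48, deviation gives £0 → loss £48.
£446: same outcome either way → loss £0.
Maximum loss: £372.

£372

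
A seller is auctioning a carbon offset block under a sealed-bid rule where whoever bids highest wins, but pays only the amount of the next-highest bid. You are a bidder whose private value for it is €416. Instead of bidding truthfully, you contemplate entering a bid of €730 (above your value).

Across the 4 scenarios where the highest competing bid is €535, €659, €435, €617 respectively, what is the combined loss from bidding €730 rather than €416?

The deviation costs you only when the competing bid falls strictly between €416 and €730; elsewhere both bids give the same outcome.
€535: truthful payoff €0, deviation payoff −€119 → loss €119.
€659: truthful payoff €0, deviation payoff −€243 → loss €243.
€435: truthful payoff €0, deviation payoff −€19 → loss €19.
€617: truthful payoff €0, deviation payoff −€201 → loss €201.
Total loss = €119 + €243 + €19 + €201 = €582.

€582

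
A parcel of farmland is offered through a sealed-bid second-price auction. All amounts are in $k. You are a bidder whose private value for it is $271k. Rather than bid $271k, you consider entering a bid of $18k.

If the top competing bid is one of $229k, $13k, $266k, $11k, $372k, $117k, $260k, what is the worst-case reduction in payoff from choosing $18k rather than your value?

$154k

$229k: truthful gives $42k, deviation gives $0k → loss $42k.
$13k: same outcome either way → loss $0k.
$266k: truthful gives $5k, deviation gives $0k → loss $5k.
$11k: same outcome either way → loss $0k.
$372k: same outcome either way → loss $0k.
$117k: truthful gives $154k, deviation gives $0k → loss $154k.
$260k: truthful gives $11k, deviation gives $0k → loss $11k.
Maximum loss: $154k.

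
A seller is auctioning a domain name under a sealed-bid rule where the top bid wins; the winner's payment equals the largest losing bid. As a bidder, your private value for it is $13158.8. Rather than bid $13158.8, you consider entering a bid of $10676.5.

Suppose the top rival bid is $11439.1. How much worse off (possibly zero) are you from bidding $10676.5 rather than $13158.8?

Bidding your value $13158.8: you win (since $13158.8 > $11439.1) and pay $11439.1. Payoff $1719.7.
Bidding $10676.5: you lose. Payoff $0.
The competing bid $11439.1 lies between your shaded bid and your value, so underbidding forfeits an item you could have won at a profitable price.
Loss from deviating = $1719.7 − ($0) = $1719.7.

$1719.7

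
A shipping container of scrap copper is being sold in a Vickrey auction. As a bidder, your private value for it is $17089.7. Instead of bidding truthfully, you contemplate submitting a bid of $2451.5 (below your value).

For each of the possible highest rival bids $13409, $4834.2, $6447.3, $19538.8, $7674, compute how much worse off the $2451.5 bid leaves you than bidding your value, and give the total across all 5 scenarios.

$35994.3

The deviation costs you only when the competing bid falls strictly between $2451.5 and $17089.7; elsewhere both bids give the same outcome.
$13409: truthful payoff $3680.7, deviation payoff $0 → loss $3680.7.
$4834.2: truthful payoff $12255.5, deviation payoff $0 → loss $12255.5.
$6447.3: truthful payoff $10642.4, deviation payoff $0 → loss $10642.4.
$19538.8: outcomes coincide → loss $0.
$7674: truthful payoff $9415.7, deviation payoff $0 → loss $9415.7.
Total loss = $3680.7 + $12255.5 + $10642.4 + $9415.7 = $35994.3.
In a second-price auction your bid sets only whether you win, not what you pay, so bidding your true value is weakly dominant.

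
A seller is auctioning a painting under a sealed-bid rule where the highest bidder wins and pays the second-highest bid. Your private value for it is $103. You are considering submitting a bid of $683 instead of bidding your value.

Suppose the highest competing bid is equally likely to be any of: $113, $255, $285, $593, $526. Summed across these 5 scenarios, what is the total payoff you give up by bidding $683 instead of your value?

The deviation costs you only when the competing bid falls strictly between $103 and $683; elsewhere both bids give the same outcome.
$113: truthful payoff $0, deviation payoff −$10 → loss $10.
$255: truthful payoff $0, deviation payoff −$152 → loss $152.
$285: truthful payoff $0, deviation payoff −$182 → loss $182.
$593: truthful payoff $0, deviation payoff −$490 → loss $490.
$526: truthful payoff $0, deviation payoff −$423 → loss $423.
Total loss = $10 + $152 + $182 + $490 + $423 = $1257.

$1257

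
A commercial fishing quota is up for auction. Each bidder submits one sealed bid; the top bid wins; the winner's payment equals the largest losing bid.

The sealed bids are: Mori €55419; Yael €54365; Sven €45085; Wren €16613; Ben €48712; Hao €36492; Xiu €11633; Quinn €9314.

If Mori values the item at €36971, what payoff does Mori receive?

Highest bid: Mori at €55419, so Mori wins.
Second-highest bid: Yael at €54365 — that is the price the winner pays.
Mori's payoff = value − price = €36971 − €54365 = −€17394.

−€17394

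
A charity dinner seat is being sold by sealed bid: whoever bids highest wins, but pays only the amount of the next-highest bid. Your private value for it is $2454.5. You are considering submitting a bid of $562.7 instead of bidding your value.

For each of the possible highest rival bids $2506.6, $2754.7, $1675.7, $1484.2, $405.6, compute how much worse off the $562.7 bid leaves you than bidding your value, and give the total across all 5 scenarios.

The deviation costs you only when the competing bid falls strictly between $562.7 and $2454.5; elsewhere both bids give the same outcome.
$2506.6: outcomes coincide → loss $0.
$2754.7: outcomes coincide → loss $0.
$1675.7: truthful payoff $778.8, deviation payoff $0 → loss $778.8.
$1484.2: truthful payoff $970.3, deviation payoff $0 → loss $970.3.
$405.6: outcomes coincide → loss $0.
Total loss = $778.8 + $970.3 = $1749.1.

$1749.1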